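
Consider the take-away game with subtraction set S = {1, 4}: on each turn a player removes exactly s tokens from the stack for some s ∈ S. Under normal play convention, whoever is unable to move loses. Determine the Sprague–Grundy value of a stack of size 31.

n :  0  1  2  3  4  5  6  7  8  9 10 11 12 13 14 15 16 17 18 19 20 21 22 23 24 25 26 27 28 29 30 31
G :  0  1  0  1  2  0  1  0  1  2  0  1  0  1  2  0  1  0  1  2  0  1  0  1  2  0  1  0  1  2  0  1

1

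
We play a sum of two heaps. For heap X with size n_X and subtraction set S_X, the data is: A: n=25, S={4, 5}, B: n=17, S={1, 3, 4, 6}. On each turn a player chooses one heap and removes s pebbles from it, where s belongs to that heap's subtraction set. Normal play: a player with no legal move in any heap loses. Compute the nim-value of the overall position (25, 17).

Heap A, S = {4, 5}:
n :  0  1  2  3  4  5  6  7  8  9 10 11 12 13 14 15 16 17 18 19 20 21 22 23 24 25
G :  0  0  0  0  1  1  1  1  2  0  0  0  0  1  1  1  1  2  0  0  0  0  1  1  1  1
G_A(25) = 1.
Heap B, S = {1, 3, 4, 6}:
n :  0  1  2  3  4  5  6  7  8  9 10 11 12 13 14 15 16 17
G :  0  1  0  1  2  3  2  0  1  0  1  2  3  2  0  1  0  1
G_B(17) = 1.
Combined Grundy value = 1 ⊕ 1 = 0.

0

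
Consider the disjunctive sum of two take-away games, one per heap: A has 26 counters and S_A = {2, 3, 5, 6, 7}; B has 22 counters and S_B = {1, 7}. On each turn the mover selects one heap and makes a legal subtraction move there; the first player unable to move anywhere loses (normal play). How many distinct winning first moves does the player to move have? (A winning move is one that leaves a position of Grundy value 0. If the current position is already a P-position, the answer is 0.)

Heap A, S = {2, 3, 5, 6, 7}:
G(0) = 0
G(1) = mex{} = 0
G(2) = mex{0} = 1
G(3) = mex{0,0} = 1
G(4) = mex{1,0} = 2
G(5) = mex{1,1,0} = 2
G(6) = mex{2,1,0,0} = 3
G(7) = mex{2,2,1,0,0} = 3
G(8) = mex{3,2,1,1,0} = 4
G(9) = mex{3,3,2,1,1} = 0
G(10) = mex{4,3,2,2,1} = 0
G(11) = mex{0,4,3,2,2} = 1
G(12) = mex{0,0,3,3,2} = 1
G(13) = mex{1,0,4,3,3} = 2
G(14) = mex{1,1,0,4,3} = 2
G(15) = mex{2,1,0,0,4} = 3
G(16) = mex{2,2,1,0,0} = 3
G(17) = mex{3,2,1,1,0} = 4
G(18) = mex{3,3,2,1,1} = 0
G(19) = mex{4,3,2,2,1} = 0
G(20) = mex{0,4,3,2,2} = 1
G(21) = mex{0,0,3,3,2} = 1
G(22) = mex{1,0,4,3,3} = 2
G(23) = mex{1,1,0,4,3} = 2
G(24) = mex{2,1,0,0,4} = 3
G(25) = mex{2,2,1,0,0} = 3
G(26) = mex{3,2,1,1,0} = 4
G_A(26) = 4.
Heap B, S = {1, 7}:
n :  0  1  2  3  4  5  6  7  8  9 10 11 12 13 14 15 16 17 18 19 20 21 22
G :  0  1  0  1  0  1  0  1  0  1  0  1  0  1  0  1  0  1  0  1  0  1  0
G_B(22) = 0.
Combined Grundy value = 4 ⊕ 0 = 4.
A winning move leaves total XOR = 0, i.e. changes one component's Grundy value g to g ⊕ X where X is the current total.
Heap A: need g' = 4⊕4 = 0. Options: 26−2→G=3, 26−3→G=2, 26−5→G=1, 26−6→G=1, 26−7→G=0. Hits: 1.
Heap B: need g' = 0⊕4 = 4. Options: 22−1→G=1, 22−7→G=1. Hits: 0.

1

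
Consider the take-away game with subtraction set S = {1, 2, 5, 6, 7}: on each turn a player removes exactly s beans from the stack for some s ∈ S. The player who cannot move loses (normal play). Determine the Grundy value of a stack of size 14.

0

G(0) = 0
G(1) = mex{0} = 1
G(2) = mex{1,0} = 2
G(3) = mex{2,1} = 0
G(4) = mex{0,2} = 1
G(5) = mex{1,0,0} = 2
G(6) = mex{2,1,1,0} = 3
G(7) = mex{3,2,2,1,0} = 4
G(8) = mex{4,3,0,2,1} = 5
G(9) = mex{5,4,1,0,2} = 3
G(10) = mex{3,5,2,1,0} = 4
G(11) = mex{4,3,3,2,1} = 0
G(12) = mex{0,4,4,3,2} = 1
G(13) = mex{1,0,5,4,3} = 2
G(14) = mex{2,1,3,5,4} = 0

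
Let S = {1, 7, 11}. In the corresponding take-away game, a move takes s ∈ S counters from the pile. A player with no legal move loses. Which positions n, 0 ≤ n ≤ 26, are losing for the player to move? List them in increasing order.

n :  0  1  2  3  4  5  6  7  8  9 10 11 12 13 14 15 16 17 18 19 20 21 22 23 24 25 26
G :  0  1  0  1  0  1  0  1  0  1  0  1  0  1  0  1  0  1  0  1  0  1  0  1  0  1  0
P-positions are exactly the n with G(n) = 0.

0, 2, 4, 6, 8, 10, 12, 14, 16, 18, 20, 22, 24, 26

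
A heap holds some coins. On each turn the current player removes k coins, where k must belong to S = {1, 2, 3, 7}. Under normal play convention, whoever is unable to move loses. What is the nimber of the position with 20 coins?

n :  0  1  2  3  4  5  6  7  8  9 10 11 12 13 14 15 16 17 18 19 20
G :  0  1  2  3  0  1  2  3  0  1  2  3  0  1  2  3  0  1  2  3  0

0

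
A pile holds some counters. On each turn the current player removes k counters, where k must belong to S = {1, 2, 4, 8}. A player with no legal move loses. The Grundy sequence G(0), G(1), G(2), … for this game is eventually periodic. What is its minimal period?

G(0) = 0
G(1) = mex{0} = 1
G(2) = mex{1,0} = 2
G(3) = mex{2,1} = 0
G(4) = mex{0,2,0} = 1
G(5) = mex{1,0,1} = 2
G(6) = mex{2,1,2} = 0
G(7) = mex{0,2,0} = 1
G(8) = mex{1,0,1,0} = 2
G(9) = mex{2,1,2,1} = 0
G(10) = mex{0,2,0,2} = 1
G(11) = mex{1,0,1,0} = 2
G(12) = mex{2,1,2,1} = 0
G(13) = mex{0,2,0,2} = 1
G(14) = mex{1,0,1,0} = 2
G(n+3) = G(n) holds for n = 0,…,7 (a full window of length max(S) = 8), so the sequence is purely periodic with period 3.

3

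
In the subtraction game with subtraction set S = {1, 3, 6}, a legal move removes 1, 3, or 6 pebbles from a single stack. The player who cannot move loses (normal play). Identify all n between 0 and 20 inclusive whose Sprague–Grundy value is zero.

G(0) = 0
G(1) = mex{0} = 1
G(2) = mex{1} = 0
G(3) = mex{0,0} = 1
G(4) = mex{1,1} = 0
G(5) = mex{0,0} = 1
G(6) = mex{1,1,0} = 2
G(7) = mex{2,0,1} = 3
G(8) = mex{3,1,0} = 2
G(9) = mex{2,2,1} = 0
G(10) = mex{0,3,0} = 1
G(11) = mex{1,2,1} = 0
G(12) = mex{0,0,2} = 1
G(13) = mex{1,1,3} = 0
G(14) = mex{0,0,2} = 1
G(15) = mex{1,1,0} = 2
G(16) = mex{2,0,1} = 3
G(17) = mex{3,1,0} = 2
G(18) = mex{2,2,1} = 0
G(19) = mex{0,3,0} = 1
G(20) = mex{1,2,1} = 0
P-positions are exactly the n with G(n) = 0.

0, 2, 4, 9, 11, 13, 18, 20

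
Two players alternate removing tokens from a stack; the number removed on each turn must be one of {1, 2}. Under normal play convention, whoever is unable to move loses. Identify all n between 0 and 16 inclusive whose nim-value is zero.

n :  0  1  2  3  4  5  6  7  8  9 10 11 12 13 14 15 16
G :  0  1  2  0  1  2  0  1  2  0  1  2  0  1  2  0  1
P-positions are exactly the n with G(n) = 0.

0, 3, 6, 9, 12, 15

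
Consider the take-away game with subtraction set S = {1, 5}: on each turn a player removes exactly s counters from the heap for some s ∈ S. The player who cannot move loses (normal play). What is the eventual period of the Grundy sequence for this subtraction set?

n :  0  1  2  3  4  5  6  7  8  9 10 11 12 13 14
G :  0  1  0  1  0  1  0  1  0  1  0  1  0  1  0
G(n+2) = G(n) holds for n = 0,…,4 (a full window of length max(S) = 5), so the sequence is purely periodic with period 2.

2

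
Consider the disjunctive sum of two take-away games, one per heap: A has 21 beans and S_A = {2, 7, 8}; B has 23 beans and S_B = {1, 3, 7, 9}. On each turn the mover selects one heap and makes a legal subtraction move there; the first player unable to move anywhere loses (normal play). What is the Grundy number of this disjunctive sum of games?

0

Heap A, S = {2, 7, 8}:
G(0) = 0
G(1) = mex{} = 0
G(2) = mex{0} = 1
G(3) = mex{0} = 1
G(4) = mex{1} = 0
G(5) = mex{1} = 0
G(6) = mex{0} = 1
G(7) = mex{0,0} = 1
G(8) = mex{1,0,0} = 2
G(9) = mex{1,1,0} = 2
G(10) = mex{2,1,1} = 0
G(11) = mex{2,0,1} = 3
G(12) = mex{0,0,0} = 1
G(13) = mex{3,1,0} = 2
G(14) = mex{1,1,1} = 0
G(15) = mex{2,2,1} = 0
G(16) = mex{0,2,2} = 1
G(17) = mex{0,0,2} = 1
G(18) = mex{1,3,0} = 2
G(19) = mex{1,1,3} = 0
G(20) = mex{2,2,1} = 0
G(21) = mex{0,0,2} = 1
G_A(21) = 1.
Heap B, S = {1, 3, 7, 9}:
n :  0  1  2  3  4  5  6  7  8  9 10 11 12 13 14 15 16 17 18 19 20 21 22 23
G :  0  1  0  1  0  1  0  1  0  1  0  1  0  1  0  1  0  1  0  1  0  1  0  1
G_B(23) = 1.
Combined Grundy value = 1 ⊕ 1 = 0.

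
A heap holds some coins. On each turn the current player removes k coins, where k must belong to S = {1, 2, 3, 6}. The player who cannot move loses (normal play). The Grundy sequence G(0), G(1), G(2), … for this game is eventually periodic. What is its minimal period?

4

G(0) = 0
G(1) = mex{0} = 1
G(2) = mex{1,0} = 2
G(3) = mex{2,1,0} = 3
G(4) = mex{3,2,1} = 0
G(5) = mex{0,3,2} = 1
G(6) = mex{1,0,3,0} = 2
G(7) = mex{2,1,0,1} = 3
G(8) = mex{3,2,1,2} = 0
G(9) = mex{0,3,2,3} = 1
G(10) = mex{1,0,3,0} = 2
G(11) = mex{2,1,0,1} = 3
G(12) = mex{3,2,1,2} = 0
G(13) = mex{0,3,2,3} = 1
G(14) = mex{1,0,3,0} = 2
G(n+4) = G(n) holds for n = 0,…,5 (a full window of length max(S) = 6), so the sequence is purely periodic with period 4.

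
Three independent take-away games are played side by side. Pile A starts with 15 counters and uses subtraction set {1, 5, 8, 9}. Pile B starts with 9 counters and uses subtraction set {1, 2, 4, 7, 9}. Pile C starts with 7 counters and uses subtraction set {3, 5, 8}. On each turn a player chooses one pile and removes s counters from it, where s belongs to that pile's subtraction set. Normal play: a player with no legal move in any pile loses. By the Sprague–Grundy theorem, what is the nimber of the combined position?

Pile A, S = {1, 5, 8, 9}:
n :  0  1  2  3  4  5  6  7  8  9 10 11 12 13 14 15
G :  0  1  0  1  0  1  0  1  2  3  2  3  2  3  2  3
G_A(15) = 3.
Pile B, S = {1, 2, 4, 7, 9}:
n : 0 1 2 3 4 5 6 7 8 9
G : 0 1 2 0 1 2 0 1 2 3
G_B(9) = 3.
Pile C, S = {3, 5, 8}:
G(0) = 0
G(1) = mex{} = 0
G(2) = mex{} = 0
G(3) = mex{0} = 1
G(4) = mex{0} = 1
G(5) = mex{0,0} = 1
G(6) = mex{1,0} = 2
G(7) = mex{1,0} = 2
G_C(7) = 2.
Combined Grundy value = 3 ⊕ 3 ⊕ 2 = 2.

2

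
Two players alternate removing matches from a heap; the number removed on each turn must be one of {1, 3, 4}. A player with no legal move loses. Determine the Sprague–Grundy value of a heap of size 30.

0

n :  0  1  2  3  4  5  6  7  8  9 10 11 12 13 14 15 16 17 18 19 20 21 22 23 24 25 26 27 28 29 30
G :  0  1  0  1  2  3  2  0  1  0  1  2  3  2  0  1  0  1  2  3  2  0  1  0  1  2  3  2  0  1  0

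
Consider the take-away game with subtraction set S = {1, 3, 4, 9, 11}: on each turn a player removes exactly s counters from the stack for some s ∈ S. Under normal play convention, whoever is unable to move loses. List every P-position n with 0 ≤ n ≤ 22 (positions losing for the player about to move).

0, 2, 7, 12, 14, 19

n :  0  1  2  3  4  5  6  7  8  9 10 11 12 13 14 15 16 17 18 19 20 21 22
G :  0  1  0  1  2  3  2  0  1  4  3  2  0  1  0  1  2  3  2  0  1  4  3
P-positions are exactly the n with G(n) = 0.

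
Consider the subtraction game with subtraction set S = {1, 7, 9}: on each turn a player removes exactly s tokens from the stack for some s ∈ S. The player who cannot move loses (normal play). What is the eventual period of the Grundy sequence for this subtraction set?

2

n :  0  1  2  3  4  5  6  7  8  9 10 11 12 13 14
G :  0  1  0  1  0  1  0  1  0  1  0  1  0  1  0
G(n+2) = G(n) holds for n = 0,…,8 (a full window of length max(S) = 9), so the sequence is purely periodic with period 2.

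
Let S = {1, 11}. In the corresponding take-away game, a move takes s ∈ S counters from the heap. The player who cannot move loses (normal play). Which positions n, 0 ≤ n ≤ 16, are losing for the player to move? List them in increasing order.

0, 2, 4, 6, 8, 10, 12, 14, 16

G(0) = 0
G(1) = mex{0} = 1
G(2) = mex{1} = 0
G(3) = mex{0} = 1
G(4) = mex{1} = 0
G(5) = mex{0} = 1
G(6) = mex{1} = 0
G(7) = mex{0} = 1
G(8) = mex{1} = 0
G(9) = mex{0} = 1
G(10) = mex{1} = 0
G(11) = mex{0,0} = 1
G(12) = mex{1,1} = 0
G(13) = mex{0,0} = 1
G(14) = mex{1,1} = 0
G(15) = mex{0,0} = 1
G(16) = mex{1,1} = 0
P-positions are exactly the n with G(n) = 0.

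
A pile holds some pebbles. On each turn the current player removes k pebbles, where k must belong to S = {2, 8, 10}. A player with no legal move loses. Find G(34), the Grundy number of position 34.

1

G(0) = 0
G(1) = mex{} = 0
G(2) = mex{0} = 1
G(3) = mex{0} = 1
G(4) = mex{1} = 0
G(5) = mex{1} = 0
G(6) = mex{0} = 1
G(7) = mex{0} = 1
G(8) = mex{1,0} = 2
G(9) = mex{1,0} = 2
G(10) = mex{2,1,0} = 3
G(11) = mex{2,1,0} = 3
G(12) = mex{3,0,1} = 2
G(13) = mex{3,0,1} = 2
G(14) = mex{2,1,0} = 3
G(15) = mex{2,1,0} = 3
G(16) = mex{3,2,1} = 0
G(17) = mex{3,2,1} = 0
G(18) = mex{0,3,2} = 1
G(19) = mex{0,3,2} = 1
G(20) = mex{1,2,3} = 0
G(21) = mex{1,2,3} = 0
G(22) = mex{0,3,2} = 1
G(23) = mex{0,3,2} = 1
G(24) = mex{1,0,3} = 2
G(25) = mex{1,0,3} = 2
G(26) = mex{2,1,0} = 3
G(27) = mex{2,1,0} = 3
G(28) = mex{3,0,1} = 2
G(29) = mex{3,0,1} = 2
G(30) = mex{2,1,0} = 3
G(31) = mex{2,1,0} = 3
G(32) = mex{3,2,1} = 0
G(33) = mex{3,2,1} = 0
G(34) = mex{0,3,2} = 1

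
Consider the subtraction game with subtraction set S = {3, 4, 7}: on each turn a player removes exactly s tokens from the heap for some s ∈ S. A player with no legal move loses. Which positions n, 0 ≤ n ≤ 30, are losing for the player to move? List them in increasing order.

G(0) = 0
G(1) = mex{} = 0
G(2) = mex{} = 0
G(3) = mex{0} = 1
G(4) = mex{0,0} = 1
G(5) = mex{0,0} = 1
G(6) = mex{1,0} = 2
G(7) = mex{1,1,0} = 2
G(8) = mex{1,1,0} = 2
G(9) = mex{2,1,0} = 3
G(10) = mex{2,2,1} = 0
G(11) = mex{2,2,1} = 0
G(12) = mex{3,2,1} = 0
G(13) = mex{0,3,2} = 1
G(14) = mex{0,0,2} = 1
G(15) = mex{0,0,2} = 1
G(16) = mex{1,0,3} = 2
G(17) = mex{1,1,0} = 2
G(18) = mex{1,1,0} = 2
G(19) = mex{2,1,0} = 3
G(20) = mex{2,2,1} = 0
G(21) = mex{2,2,1} = 0
G(22) = mex{3,2,1} = 0
G(23) = mex{0,3,2} = 1
G(24) = mex{0,0,2} = 1
G(25) = mex{0,0,2} = 1
G(26) = mex{1,0,3} = 2
G(27) = mex{1,1,0} = 2
G(28) = mex{1,1,0} = 2
G(29) = mex{2,1,0} = 3
G(30) = mex{2,2,1} = 0
P-positions are exactly the n with G(n) = 0.

0, 1, 2, 10, 11, 12, 20, 21, 22, 30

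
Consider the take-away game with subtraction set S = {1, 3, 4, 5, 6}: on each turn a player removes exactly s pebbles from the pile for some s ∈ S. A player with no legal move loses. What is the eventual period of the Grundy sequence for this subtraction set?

n :  0  1  2  3  4  5  6  7  8  9 10 11 12 13 14 15 16 17 18 19
G :  0  1  0  1  2  3  2  3  4  0  1  0  1  2  3  2  3  4  0  1
G(n+9) = G(n) holds for n = 0,…,5 (a full window of length max(S) = 6), so the sequence is purely periodic with period 9.

9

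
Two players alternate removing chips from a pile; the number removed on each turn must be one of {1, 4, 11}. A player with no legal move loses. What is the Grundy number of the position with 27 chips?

G(0) = 0
G(1) = mex{0} = 1
G(2) = mex{1} = 0
G(3) = mex{0} = 1
G(4) = mex{1,0} = 2
G(5) = mex{2,1} = 0
G(6) = mex{0,0} = 1
G(7) = mex{1,1} = 0
G(8) = mex{0,2} = 1
G(9) = mex{1,0} = 2
G(10) = mex{2,1} = 0
G(11) = mex{0,0,0} = 1
G(12) = mex{1,1,1} = 0
G(13) = mex{0,2,0} = 1
G(14) = mex{1,0,1} = 2
G(15) = mex{2,1,2} = 0
G(16) = mex{0,0,0} = 1
G(17) = mex{1,1,1} = 0
G(18) = mex{0,2,0} = 1
G(19) = mex{1,0,1} = 2
G(20) = mex{2,1,2} = 0
G(21) = mex{0,0,0} = 1
G(22) = mex{1,1,1} = 0
G(23) = mex{0,2,0} = 1
G(24) = mex{1,0,1} = 2
G(25) = mex{2,1,2} = 0
G(26) = mex{0,0,0} = 1
G(27) = mex{1,1,1} = 0

0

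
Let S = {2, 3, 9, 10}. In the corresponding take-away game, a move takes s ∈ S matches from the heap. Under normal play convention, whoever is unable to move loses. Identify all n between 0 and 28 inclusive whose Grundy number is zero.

n :  0  1  2  3  4  5  6  7  8  9 10 11 12 13 14 15 16 17 18 19 20 21 22 23 24 25 26 27 28
G :  0  0  1  1  2  0  0  1  1  2  2  3  0  0  1  1  2  0  0  1  1  2  2  3  0  0  1  1  2
P-positions are exactly the n with G(n) = 0.

0, 1, 5, 6, 12, 13, 17, 18, 24, 25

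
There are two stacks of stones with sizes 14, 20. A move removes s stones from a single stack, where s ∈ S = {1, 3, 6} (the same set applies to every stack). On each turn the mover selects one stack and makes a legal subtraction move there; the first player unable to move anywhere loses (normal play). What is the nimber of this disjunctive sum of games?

All stacks use S = {1, 3, 6}:
G(0) = 0
G(1) = mex{0} = 1
G(2) = mex{1} = 0
G(3) = mex{0,0} = 1
G(4) = mex{1,1} = 0
G(5) = mex{0,0} = 1
G(6) = mex{1,1,0} = 2
G(7) = mex{2,0,1} = 3
G(8) = mex{3,1,0} = 2
G(9) = mex{2,2,1} = 0
G(10) = mex{0,3,0} = 1
G(11) = mex{1,2,1} = 0
G(12) = mex{0,0,2} = 1
G(13) = mex{1,1,3} = 0
G(14) = mex{0,0,2} = 1
G(15) = mex{1,1,0} = 2
G(16) = mex{2,0,1} = 3
G(17) = mex{3,1,0} = 2
G(18) = mex{2,2,1} = 0
G(19) = mex{0,3,0} = 1
G(20) = mex{1,2,1} = 0
Stack A: G(14) = 1.
Stack B: G(20) = 0.
Combined Grundy value = 1 ⊕ 0 = 1.

1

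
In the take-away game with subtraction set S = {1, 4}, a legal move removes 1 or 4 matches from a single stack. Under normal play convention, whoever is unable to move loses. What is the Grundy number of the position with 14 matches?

2

G(0) = 0
G(1) = mex{0} = 1
G(2) = mex{1} = 0
G(3) = mex{0} = 1
G(4) = mex{1,0} = 2
G(5) = mex{2,1} = 0
G(6) = mex{0,0} = 1
G(7) = mex{1,1} = 0
G(8) = mex{0,2} = 1
G(9) = mex{1,0} = 2
G(10) = mex{2,1} = 0
G(11) = mex{0,0} = 1
G(12) = mex{1,1} = 0
G(13) = mex{0,2} = 1
G(14) = mex{1,0} = 2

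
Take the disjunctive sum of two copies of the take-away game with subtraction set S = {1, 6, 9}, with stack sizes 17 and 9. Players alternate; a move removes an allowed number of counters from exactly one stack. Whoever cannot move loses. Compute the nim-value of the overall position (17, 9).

2

All stacks use S = {1, 6, 9}:
n :  0  1  2  3  4  5  6  7  8  9 10 11 12 13 14 15 16 17
G :  0  1  0  1  0  1  2  0  1  2  3  2  0  1  0  1  2  0
Stack A: G(17) = 0.
Stack B: G(9) = 2.
Combined Grundy value = 0 ⊕ 2 = 2.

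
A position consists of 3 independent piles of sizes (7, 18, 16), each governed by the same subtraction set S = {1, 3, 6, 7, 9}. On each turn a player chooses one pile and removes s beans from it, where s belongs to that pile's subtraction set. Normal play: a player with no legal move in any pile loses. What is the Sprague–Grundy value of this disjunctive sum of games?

All piles use S = {1, 3, 6, 7, 9}:
G(0) = 0
G(1) = mex{0} = 1
G(2) = mex{1} = 0
G(3) = mex{0,0} = 1
G(4) = mex{1,1} = 0
G(5) = mex{0,0} = 1
G(6) = mex{1,1,0} = 2
G(7) = mex{2,0,1,0} = 3
G(8) = mex{3,1,0,1} = 2
G(9) = mex{2,2,1,0,0} = 3
G(10) = mex{3,3,0,1,1} = 2
G(11) = mex{2,2,1,0,0} = 3
G(12) = mex{3,3,2,1,1} = 0
G(13) = mex{0,2,3,2,0} = 1
G(14) = mex{1,3,2,3,1} = 0
G(15) = mex{0,0,3,2,2} = 1
G(16) = mex{1,1,2,3,3} = 0
G(17) = mex{0,0,3,2,2} = 1
G(18) = mex{1,1,0,3,3} = 2
Pile A: G(7) = 3.
Pile B: G(18) = 2.
Pile C: G(16) = 0.
Combined Grundy value = 3 ⊕ 2 ⊕ 0 = 1.

1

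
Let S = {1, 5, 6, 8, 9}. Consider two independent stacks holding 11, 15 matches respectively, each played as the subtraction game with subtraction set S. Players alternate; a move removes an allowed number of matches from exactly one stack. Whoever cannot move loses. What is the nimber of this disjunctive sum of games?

All stacks use S = {1, 5, 6, 8, 9}:
G(0) = 0
G(1) = mex{0} = 1
G(2) = mex{1} = 0
G(3) = mex{0} = 1
G(4) = mex{1} = 0
G(5) = mex{0,0} = 1
G(6) = mex{1,1,0} = 2
G(7) = mex{2,0,1} = 3
G(8) = mex{3,1,0,0} = 2
G(9) = mex{2,0,1,1,0} = 3
G(10) = mex{3,1,0,0,1} = 2
G(11) = mex{2,2,1,1,0} = 3
G(12) = mex{3,3,2,0,1} = 4
G(13) = mex{4,2,3,1,0} = 5
G(14) = mex{5,3,2,2,1} = 0
G(15) = mex{0,2,3,3,2} = 1
Stack A: G(11) = 3.
Stack B: G(15) = 1.
Combined Grundy value = 3 ⊕ 1 = 2.

2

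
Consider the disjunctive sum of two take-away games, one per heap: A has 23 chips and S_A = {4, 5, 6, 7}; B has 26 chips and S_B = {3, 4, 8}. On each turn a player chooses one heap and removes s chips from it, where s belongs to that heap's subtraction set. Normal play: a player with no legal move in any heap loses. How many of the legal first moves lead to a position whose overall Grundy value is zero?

0

Heap A, S = {4, 5, 6, 7}:
n :  0  1  2  3  4  5  6  7  8  9 10 11 12 13 14 15 16 17 18 19 20 21 22 23
G :  0  0  0  0  1  1  1  1  2  2  2  0  0  0  0  1  1  1  1  2  2  2  0  0
G_A(23) = 0.
Heap B, S = {3, 4, 8}:
G(0) = 0
G(1) = mex{} = 0
G(2) = mex{} = 0
G(3) = mex{0} = 1
G(4) = mex{0,0} = 1
G(5) = mex{0,0} = 1
G(6) = mex{1,0} = 2
G(7) = mex{1,1} = 0
G(8) = mex{1,1,0} = 2
G(9) = mex{2,1,0} = 3
G(10) = mex{0,2,0} = 1
G(11) = mex{2,0,1} = 3
G(12) = mex{3,2,1} = 0
G(13) = mex{1,3,1} = 0
G(14) = mex{3,1,2} = 0
G(15) = mex{0,3,0} = 1
G(16) = mex{0,0,2} = 1
G(17) = mex{0,0,3} = 1
G(18) = mex{1,0,1} = 2
G(19) = mex{1,1,3} = 0
G(20) = mex{1,1,0} = 2
G(21) = mex{2,1,0} = 3
G(22) = mex{0,2,0} = 1
G(23) = mex{2,0,1} = 3
G(24) = mex{3,2,1} = 0
G(25) = mex{1,3,1} = 0
G(26) = mex{3,1,2} = 0
G_B(26) = 0.
Combined Grundy value = 0 ⊕ 0 = 0.
A winning move leaves total XOR = 0, i.e. changes one component's Grundy value g to g ⊕ X where X is the current total.
Heap A: target g' = 0⊕0 = 0, but every legal move changes the Grundy value (mex property), so 0 moves.
Heap B: target g' = 0⊕0 = 0, but every legal move changes the Grundy value (mex property), so 0 moves.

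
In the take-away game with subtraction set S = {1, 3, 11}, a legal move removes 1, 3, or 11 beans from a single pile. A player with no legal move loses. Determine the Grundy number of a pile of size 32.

n :  0  1  2  3  4  5  6  7  8  9 10 11 12 13 14 15 16 17 18 19 20 21 22 23 24 25 26 27 28 29 30 31 32
G :  0  1  0  1  0  1  0  1  0  1  0  1  0  1  0  1  0  1  0  1  0  1  0  1  0  1  0  1  0  1  0  1  0

0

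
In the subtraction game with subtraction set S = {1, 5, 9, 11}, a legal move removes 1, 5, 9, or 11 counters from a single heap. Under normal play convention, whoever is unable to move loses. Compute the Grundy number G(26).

n :  0  1  2  3  4  5  6  7  8  9 10 11 12 13 14 15 16 17 18 19 20 21 22 23 24 25 26
G :  0  1  0  1  0  1  0  1  0  1  0  1  0  1  0  1  0  1  0  1  0  1  0  1  0  1  0

0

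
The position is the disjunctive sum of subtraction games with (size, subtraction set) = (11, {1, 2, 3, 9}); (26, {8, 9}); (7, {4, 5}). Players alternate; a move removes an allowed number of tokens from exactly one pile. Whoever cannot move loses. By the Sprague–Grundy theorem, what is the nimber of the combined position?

Pile A, S = {1, 2, 3, 9}:
n :  0  1  2  3  4  5  6  7  8  9 10 11
G :  0  1  2  3  0  1  2  3  0  1  2  3
G_A(11) = 3.
Pile B, S = {8, 9}:
G(0) = 0
G(1) = mex{} = 0
G(2) = mex{} = 0
G(3) = mex{} = 0
G(4) = mex{} = 0
G(5) = mex{} = 0
G(6) = mex{} = 0
G(7) = mex{} = 0
G(8) = mex{0} = 1
G(9) = mex{0,0} = 1
G(10) = mex{0,0} = 1
G(11) = mex{0,0} = 1
G(12) = mex{0,0} = 1
G(13) = mex{0,0} = 1
G(14) = mex{0,0} = 1
G(15) = mex{0,0} = 1
G(16) = mex{1,0} = 2
G(17) = mex{1,1} = 0
G(18) = mex{1,1} = 0
G(19) = mex{1,1} = 0
G(20) = mex{1,1} = 0
G(21) = mex{1,1} = 0
G(22) = mex{1,1} = 0
G(23) = mex{1,1} = 0
G(24) = mex{2,1} = 0
G(25) = mex{0,2} = 1
G(26) = mex{0,0} = 1
G_B(26) = 1.
Pile C, S = {4, 5}:
n : 0 1 2 3 4 5 6 7
G : 0 0 0 0 1 1 1 1
G_C(7) = 1.
Combined Grundy value = 3 ⊕ 1 ⊕ 1 = 3.

3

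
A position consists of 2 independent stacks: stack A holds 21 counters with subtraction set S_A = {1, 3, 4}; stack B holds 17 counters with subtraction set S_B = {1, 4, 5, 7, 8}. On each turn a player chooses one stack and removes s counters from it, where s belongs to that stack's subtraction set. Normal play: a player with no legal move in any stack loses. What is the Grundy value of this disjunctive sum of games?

Stack A, S = {1, 3, 4}:
G(0) = 0
G(1) = mex{0} = 1
G(2) = mex{1} = 0
G(3) = mex{0,0} = 1
G(4) = mex{1,1,0} = 2
G(5) = mex{2,0,1} = 3
G(6) = mex{3,1,0} = 2
G(7) = mex{2,2,1} = 0
G(8) = mex{0,3,2} = 1
G(9) = mex{1,2,3} = 0
G(10) = mex{0,0,2} = 1
G(11) = mex{1,1,0} = 2
G(12) = mex{2,0,1} = 3
G(13) = mex{3,1,0} = 2
G(14) = mex{2,2,1} = 0
G(15) = mex{0,3,2} = 1
G(16) = mex{1,2,3} = 0
G(17) = mex{0,0,2} = 1
G(18) = mex{1,1,0} = 2
G(19) = mex{2,0,1} = 3
G(20) = mex{3,1,0} = 2
G(21) = mex{2,2,1} = 0
G_A(21) = 0.
Stack B, S = {1, 4, 5, 7, 8}:
n :  0  1  2  3  4  5  6  7  8  9 10 11 12 13 14 15 16 17
G :  0  1  0  1  2  3  2  3  4  5  4  0  1  0  1  2  3  2
G_B(17) = 2.
Combined Grundy value = 0 ⊕ 2 = 2.

2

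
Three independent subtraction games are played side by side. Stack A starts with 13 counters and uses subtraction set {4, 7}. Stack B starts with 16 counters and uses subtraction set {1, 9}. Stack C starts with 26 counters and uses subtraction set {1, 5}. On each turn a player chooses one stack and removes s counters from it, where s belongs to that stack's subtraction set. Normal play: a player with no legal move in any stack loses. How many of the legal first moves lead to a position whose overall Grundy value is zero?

0

Stack A, S = {4, 7}:
G(0) = 0
G(1) = mex{} = 0
G(2) = mex{} = 0
G(3) = mex{} = 0
G(4) = mex{0} = 1
G(5) = mex{0} = 1
G(6) = mex{0} = 1
G(7) = mex{0,0} = 1
G(8) = mex{1,0} = 2
G(9) = mex{1,0} = 2
G(10) = mex{1,0} = 2
G(11) = mex{1,1} = 0
G(12) = mex{2,1} = 0
G(13) = mex{2,1} = 0
G_A(13) = 0.
Stack B, S = {1, 9}:
G(0) = 0
G(1) = mex{0} = 1
G(2) = mex{1} = 0
G(3) = mex{0} = 1
G(4) = mex{1} = 0
G(5) = mex{0} = 1
G(6) = mex{1} = 0
G(7) = mex{0} = 1
G(8) = mex{1} = 0
G(9) = mex{0,0} = 1
G(10) = mex{1,1} = 0
G(11) = mex{0,0} = 1
G(12) = mex{1,1} = 0
G(13) = mex{0,0} = 1
G(14) = mex{1,1} = 0
G(15) = mex{0,0} = 1
G(16) = mex{1,1} = 0
G_B(16) = 0.
Stack C, S = {1, 5}:
G(0) = 0
G(1) = mex{0} = 1
G(2) = mex{1} = 0
G(3) = mex{0} = 1
G(4) = mex{1} = 0
G(5) = mex{0,0} = 1
G(6) = mex{1,1} = 0
G(7) = mex{0,0} = 1
G(8) = mex{1,1} = 0
G(9) = mex{0,0} = 1
G(10) = mex{1,1} = 0
G(11) = mex{0,0} = 1
G(12) = mex{1,1} = 0
G(13) = mex{0,0} = 1
G(14) = mex{1,1} = 0
G(15) = mex{0,0} = 1
G(16) = mex{1,1} = 0
G(17) = mex{0,0} = 1
G(18) = mex{1,1} = 0
G(19) = mex{0,0} = 1
G(20) = mex{1,1} = 0
G(21) = mex{0,0} = 1
G(22) = mex{1,1} = 0
G(23) = mex{0,0} = 1
G(24) = mex{1,1} = 0
G(25) = mex{0,0} = 1
G(26) = mex{1,1} = 0
G_C(26) = 0.
Combined Grundy value = 0 ⊕ 0 ⊕ 0 = 0.
A winning move leaves total XOR = 0, i.e. changes one component's Grundy value g to g ⊕ X where X is the current total.
Stack A: target g' = 0⊕0 = 0, but every legal move changes the Grundy value (mex property), so 0 moves.
Stack B: target g' = 0⊕0 = 0, but every legal move changes the Grundy value (mex property), so 0 moves.
Stack C: target g' = 0⊕0 = 0, but every legal move changes the Grundy value (mex property), so 0 moves.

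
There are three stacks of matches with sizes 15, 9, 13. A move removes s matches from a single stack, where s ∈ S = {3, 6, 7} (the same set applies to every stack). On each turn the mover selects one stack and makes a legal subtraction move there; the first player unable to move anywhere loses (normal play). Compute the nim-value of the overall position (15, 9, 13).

All stacks use S = {3, 6, 7}:
n :  0  1  2  3  4  5  6  7  8  9 10 11 12 13 14 15
G :  0  0  0  1  1  1  2  2  2  3  0  0  0  1  1  1
Stack A: G(15) = 1.
Stack B: G(9) = 3.
Stack C: G(13) = 1.
Combined Grundy value = 1 ⊕ 3 ⊕ 1 = 3.

3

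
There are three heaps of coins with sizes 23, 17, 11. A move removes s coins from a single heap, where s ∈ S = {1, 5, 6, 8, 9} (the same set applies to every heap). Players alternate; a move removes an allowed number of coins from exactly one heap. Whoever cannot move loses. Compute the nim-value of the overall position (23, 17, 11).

1

All heaps use S = {1, 5, 6, 8, 9}:
G(0) = 0
G(1) = mex{0} = 1
G(2) = mex{1} = 0
G(3) = mex{0} = 1
G(4) = mex{1} = 0
G(5) = mex{0,0} = 1
G(6) = mex{1,1,0} = 2
G(7) = mex{2,0,1} = 3
G(8) = mex{3,1,0,0} = 2
G(9) = mex{2,0,1,1,0} = 3
G(10) = mex{3,1,0,0,1} = 2
G(11) = mex{2,2,1,1,0} = 3
G(12) = mex{3,3,2,0,1} = 4
G(13) = mex{4,2,3,1,0} = 5
G(14) = mex{5,3,2,2,1} = 0
G(15) = mex{0,2,3,3,2} = 1
G(16) = mex{1,3,2,2,3} = 0
G(17) = mex{0,4,3,3,2} = 1
G(18) = mex{1,5,4,2,3} = 0
G(19) = mex{0,0,5,3,2} = 1
G(20) = mex{1,1,0,4,3} = 2
G(21) = mex{2,0,1,5,4} = 3
G(22) = mex{3,1,0,0,5} = 2
G(23) = mex{2,0,1,1,0} = 3
Heap A: G(23) = 3.
Heap B: G(17) = 1.
Heap C: G(11) = 3.
Combined Grundy value = 3 ⊕ 1 ⊕ 3 = 1.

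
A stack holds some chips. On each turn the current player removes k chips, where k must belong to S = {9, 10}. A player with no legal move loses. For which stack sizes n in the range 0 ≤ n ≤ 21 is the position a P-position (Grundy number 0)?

G(0) = 0
G(1) = mex{} = 0
G(2) = mex{} = 0
G(3) = mex{} = 0
G(4) = mex{} = 0
G(5) = mex{} = 0
G(6) = mex{} = 0
G(7) = mex{} = 0
G(8) = mex{} = 0
G(9) = mex{0} = 1
G(10) = mex{0,0} = 1
G(11) = mex{0,0} = 1
G(12) = mex{0,0} = 1
G(13) = mex{0,0} = 1
G(14) = mex{0,0} = 1
G(15) = mex{0,0} = 1
G(16) = mex{0,0} = 1
G(17) = mex{0,0} = 1
G(18) = mex{1,0} = 2
G(19) = mex{1,1} = 0
G(20) = mex{1,1} = 0
G(21) = mex{1,1} = 0
P-positions are exactly the n with G(n) = 0.

0, 1, 2, 3, 4, 5, 6, 7, 8, 19, 20, 21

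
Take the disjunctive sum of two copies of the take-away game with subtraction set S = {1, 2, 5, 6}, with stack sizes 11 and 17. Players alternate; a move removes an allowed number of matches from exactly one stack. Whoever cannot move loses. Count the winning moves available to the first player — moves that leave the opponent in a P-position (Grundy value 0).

3

All stacks use S = {1, 2, 5, 6}:
G(0) = 0
G(1) = mex{0} = 1
G(2) = mex{1,0} = 2
G(3) = mex{2,1} = 0
G(4) = mex{0,2} = 1
G(5) = mex{1,0,0} = 2
G(6) = mex{2,1,1,0} = 3
G(7) = mex{3,2,2,1} = 0
G(8) = mex{0,3,0,2} = 1
G(9) = mex{1,0,1,0} = 2
G(10) = mex{2,1,2,1} = 0
G(11) = mex{0,2,3,2} = 1
G(12) = mex{1,0,0,3} = 2
G(13) = mex{2,1,1,0} = 3
G(14) = mex{3,2,2,1} = 0
G(15) = mex{0,3,0,2} = 1
G(16) = mex{1,0,1,0} = 2
G(17) = mex{2,1,2,1} = 0
Stack A: G(11) = 1.
Stack B: G(17) = 0.
Combined Grundy value = 1 ⊕ 0 = 1.
A winning move leaves total XOR = 0, i.e. changes one component's Grundy value g to g ⊕ X where X is the current total.
Stack A: need g' = 1⊕1 = 0. Options: 11−1→G=0, 11−2→G=2, 11−5→G=3, 11−6→G=2. Hits: 1.
Stack B: need g' = 0⊕1 = 1. Options: 17−1→G=2, 17−2→G=1, 17−5→G=2, 17−6→G=1. Hits: 2.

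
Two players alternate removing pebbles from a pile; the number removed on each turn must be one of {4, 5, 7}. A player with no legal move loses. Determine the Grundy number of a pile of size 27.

n :  0  1  2  3  4  5  6  7  8  9 10 11 12 13 14 15 16 17 18 19 20 21 22 23 24 25 26 27
G :  0  0  0  0  1  1  1  1  2  2  2  0  0  0  0  1  1  1  1  2  2  2  0  0  0  0  1  1

1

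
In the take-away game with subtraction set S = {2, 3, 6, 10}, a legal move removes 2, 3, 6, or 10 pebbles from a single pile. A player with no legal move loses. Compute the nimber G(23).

n :  0  1  2  3  4  5  6  7  8  9 10 11 12 13 14 15 16 17 18 19 20 21 22 23
G :  0  0  1  1  2  0  3  1  2  0  3  1  2  0  0  1  1  2  0  3  1  2  0  3

3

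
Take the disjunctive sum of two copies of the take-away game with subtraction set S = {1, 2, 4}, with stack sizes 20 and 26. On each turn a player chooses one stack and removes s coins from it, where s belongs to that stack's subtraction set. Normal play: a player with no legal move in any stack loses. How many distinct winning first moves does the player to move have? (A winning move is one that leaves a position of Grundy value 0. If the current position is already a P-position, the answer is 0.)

0

All stacks use S = {1, 2, 4}:
G(0) = 0
G(1) = mex{0} = 1
G(2) = mex{1,0} = 2
G(3) = mex{2,1} = 0
G(4) = mex{0,2,0} = 1
G(5) = mex{1,0,1} = 2
G(6) = mex{2,1,2} = 0
G(7) = mex{0,2,0} = 1
G(8) = mex{1,0,1} = 2
G(9) = mex{2,1,2} = 0
G(10) = mex{0,2,0} = 1
G(11) = mex{1,0,1} = 2
G(12) = mex{2,1,2} = 0
G(13) = mex{0,2,0} = 1
G(14) = mex{1,0,1} = 2
G(15) = mex{2,1,2} = 0
G(16) = mex{0,2,0} = 1
G(17) = mex{1,0,1} = 2
G(18) = mex{2,1,2} = 0
G(19) = mex{0,2,0} = 1
G(20) = mex{1,0,1} = 2
G(21) = mex{2,1,2} = 0
G(22) = mex{0,2,0} = 1
G(23) = mex{1,0,1} = 2
G(24) = mex{2,1,2} = 0
G(25) = mex{0,2,0} = 1
G(26) = mex{1,0,1} = 2
Stack A: G(20) = 2.
Stack B: G(26) = 2.
Combined Grundy value = 2 ⊕ 2 = 0.
A winning move leaves total XOR = 0, i.e. changes one component's Grundy value g to g ⊕ X where X is the current total.
Stack A: target g' = 2⊕0 = 2, but every legal move changes the Grundy value (mex property), so 0 moves.
Stack B: target g' = 2⊕0 = 2, but every legal move changes the Grundy value (mex property), so 0 moves.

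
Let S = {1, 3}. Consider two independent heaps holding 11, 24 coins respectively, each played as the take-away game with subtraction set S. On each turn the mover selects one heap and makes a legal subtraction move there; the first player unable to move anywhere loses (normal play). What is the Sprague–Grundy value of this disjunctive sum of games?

1

All heaps use S = {1, 3}:
G(0) = 0
G(1) = mex{0} = 1
G(2) = mex{1} = 0
G(3) = mex{0,0} = 1
G(4) = mex{1,1} = 0
G(5) = mex{0,0} = 1
G(6) = mex{1,1} = 0
G(7) = mex{0,0} = 1
G(8) = mex{1,1} = 0
G(9) = mex{0,0} = 1
G(10) = mex{1,1} = 0
G(11) = mex{0,0} = 1
G(12) = mex{1,1} = 0
G(13) = mex{0,0} = 1
G(14) = mex{1,1} = 0
G(15) = mex{0,0} = 1
G(16) = mex{1,1} = 0
G(17) = mex{0,0} = 1
G(18) = mex{1,1} = 0
G(19) = mex{0,0} = 1
G(20) = mex{1,1} = 0
G(21) = mex{0,0} = 1
G(22) = mex{1,1} = 0
G(23) = mex{0,0} = 1
G(24) = mex{1,1} = 0
Heap A: G(11) = 1.
Heap B: G(24) = 0.
Combined Grundy value = 1 ⊕ 0 = 1.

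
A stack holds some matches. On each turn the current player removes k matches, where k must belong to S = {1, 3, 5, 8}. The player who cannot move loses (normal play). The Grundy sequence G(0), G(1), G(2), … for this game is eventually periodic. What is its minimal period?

n :  0  1  2  3  4  5  6  7  8  9 10 11 12 13 14 15 16 17 18 19 20 21 22 23 24 25 26 27
G :  0  1  0  1  0  1  0  1  2  3  2  3  2  0  1  0  1  0  1  0  1  2  3  2  3  2  0  1
G(n+13) = G(n) holds for n = 0,…,7 (a full window of length max(S) = 8), so the sequence is purely periodic with period 13.

13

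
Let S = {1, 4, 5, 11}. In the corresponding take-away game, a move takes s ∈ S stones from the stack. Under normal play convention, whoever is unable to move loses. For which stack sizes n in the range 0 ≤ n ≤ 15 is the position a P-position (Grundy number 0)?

n :  0  1  2  3  4  5  6  7  8  9 10 11 12 13 14 15
G :  0  1  0  1  2  3  2  3  0  1  0  1  2  3  2  3
P-positions are exactly the n with G(n) = 0.

0, 2, 8, 10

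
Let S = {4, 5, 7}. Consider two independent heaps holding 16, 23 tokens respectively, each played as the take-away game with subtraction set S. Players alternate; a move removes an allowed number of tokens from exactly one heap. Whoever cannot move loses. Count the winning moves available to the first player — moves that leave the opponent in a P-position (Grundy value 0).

All heaps use S = {4, 5, 7}:
G(0) = 0
G(1) = mex{} = 0
G(2) = mex{} = 0
G(3) = mex{} = 0
G(4) = mex{0} = 1
G(5) = mex{0,0} = 1
G(6) = mex{0,0} = 1
G(7) = mex{0,0,0} = 1
G(8) = mex{1,0,0} = 2
G(9) = mex{1,1,0} = 2
G(10) = mex{1,1,0} = 2
G(11) = mex{1,1,1} = 0
G(12) = mex{2,1,1} = 0
G(13) = mex{2,2,1} = 0
G(14) = mex{2,2,1} = 0
G(15) = mex{0,2,2} = 1
G(16) = mex{0,0,2} = 1
G(17) = mex{0,0,2} = 1
G(18) = mex{0,0,0} = 1
G(19) = mex{1,0,0} = 2
G(20) = mex{1,1,0} = 2
G(21) = mex{1,1,0} = 2
G(22) = mex{1,1,1} = 0
G(23) = mex{2,1,1} = 0
Heap A: G(16) = 1.
Heap B: G(23) = 0.
Combined Grundy value = 1 ⊕ 0 = 1.
A winning move leaves total XOR = 0, i.e. changes one component's Grundy value g to g ⊕ X where X is the current total.
Heap A: need g' = 1⊕1 = 0. Options: 16−4→G=0, 16−5→G=0, 16−7→G=2. Hits: 2.
Heap B: need g' = 0⊕1 = 1. Options: 23−4→G=2, 23−5→G=1, 23−7→G=1. Hits: 2.

4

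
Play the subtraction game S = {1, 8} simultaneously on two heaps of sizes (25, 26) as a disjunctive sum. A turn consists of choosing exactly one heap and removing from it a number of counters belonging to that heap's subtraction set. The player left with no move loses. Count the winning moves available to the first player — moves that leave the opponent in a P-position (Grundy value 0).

2

All heaps use S = {1, 8}:
n :  0  1  2  3  4  5  6  7  8  9 10 11 12 13 14 15 16 17 18 19 20 21 22 23 24 25 26
G :  0  1  0  1  0  1  0  1  2  0  1  0  1  0  1  0  1  2  0  1  0  1  0  1  0  1  2
Heap A: G(25) = 1.
Heap B: G(26) = 2.
Combined Grundy value = 1 ⊕ 2 = 3.
A winning move leaves total XOR = 0, i.e. changes one component's Grundy value g to g ⊕ X where X is the current total.
Heap A: need g' = 1⊕3 = 2. Options: 25−1→G=0, 25−8→G=2. Hits: 1.
Heap B: need g' = 2⊕3 = 1. Options: 26−1→G=1, 26−8→G=0. Hits: 1.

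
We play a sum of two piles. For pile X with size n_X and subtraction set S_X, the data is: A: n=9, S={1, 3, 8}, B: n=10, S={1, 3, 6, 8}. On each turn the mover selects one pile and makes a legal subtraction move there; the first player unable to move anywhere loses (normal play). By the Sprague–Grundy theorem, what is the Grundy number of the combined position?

2

Pile A, S = {1, 3, 8}:
G(0) = 0
G(1) = mex{0} = 1
G(2) = mex{1} = 0
G(3) = mex{0,0} = 1
G(4) = mex{1,1} = 0
G(5) = mex{0,0} = 1
G(6) = mex{1,1} = 0
G(7) = mex{0,0} = 1
G(8) = mex{1,1,0} = 2
G(9) = mex{2,0,1} = 3
G_A(9) = 3.
Pile B, S = {1, 3, 6, 8}:
G(0) = 0
G(1) = mex{0} = 1
G(2) = mex{1} = 0
G(3) = mex{0,0} = 1
G(4) = mex{1,1} = 0
G(5) = mex{0,0} = 1
G(6) = mex{1,1,0} = 2
G(7) = mex{2,0,1} = 3
G(8) = mex{3,1,0,0} = 2
G(9) = mex{2,2,1,1} = 0
G(10) = mex{0,3,0,0} = 1
G_B(10) = 1.
Combined Grundy value = 3 ⊕ 1 = 2.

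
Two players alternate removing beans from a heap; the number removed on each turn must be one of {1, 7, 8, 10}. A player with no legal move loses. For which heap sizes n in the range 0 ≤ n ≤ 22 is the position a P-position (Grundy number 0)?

0, 2, 4, 6, 15, 17, 19, 21

n :  0  1  2  3  4  5  6  7  8  9 10 11 12 13 14 15 16 17 18 19 20 21 22
G :  0  1  0  1  0  1  0  1  2  3  2  3  2  3  2  0  1  0  1  0  1  0  1
P-positions are exactly the n with G(n) = 0.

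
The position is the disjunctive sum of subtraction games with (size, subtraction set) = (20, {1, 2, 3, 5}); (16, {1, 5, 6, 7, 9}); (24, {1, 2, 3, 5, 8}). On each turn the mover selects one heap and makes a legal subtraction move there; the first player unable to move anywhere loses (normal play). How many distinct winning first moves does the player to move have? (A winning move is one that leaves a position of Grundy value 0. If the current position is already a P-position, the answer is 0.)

Heap A, S = {1, 2, 3, 5}:
n :  0  1  2  3  4  5  6  7  8  9 10 11 12 13 14 15 16 17 18 19 20
G :  0  1  2  3  0  1  2  3  0  1  2  3  0  1  2  3  0  1  2  3  0
G_A(20) = 0.
Heap B, S = {1, 5, 6, 7, 9}:
n :  0  1  2  3  4  5  6  7  8  9 10 11 12 13 14 15 16
G :  0  1  0  1  0  1  2  3  2  3  2  3  0  1  0  1  0
G_B(16) = 0.
Heap C, S = {1, 2, 3, 5, 8}:
n :  0  1  2  3  4  5  6  7  8  9 10 11 12 13 14 15 16 17 18 19 20 21 22 23 24
G :  0  1  2  3  0  1  2  3  4  5  0  1  2  3  0  1  2  3  4  5  0  1  2  3  0
G_C(24) = 0.
Combined Grundy value = 0 ⊕ 0 ⊕ 0 = 0.
A winning move leaves total XOR = 0, i.e. changes one component's Grundy value g to g ⊕ X where X is the current total.
Heap A: target g' = 0⊕0 = 0, but every legal move changes the Grundy value (mex property), so 0 moves.
Heap B: target g' = 0⊕0 = 0, but every legal move changes the Grundy value (mex property), so 0 moves.
Heap C: target g' = 0⊕0 = 0, but every legal move changes the Grundy value (mex property), so 0 moves.

0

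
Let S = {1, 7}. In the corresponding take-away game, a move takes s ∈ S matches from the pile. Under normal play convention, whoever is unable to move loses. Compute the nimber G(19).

n :  0  1  2  3  4  5  6  7  8  9 10 11 12 13 14 15 16 17 18 19
G :  0  1  0  1  0  1  0  1  0  1  0  1  0  1  0  1  0  1  0  1

1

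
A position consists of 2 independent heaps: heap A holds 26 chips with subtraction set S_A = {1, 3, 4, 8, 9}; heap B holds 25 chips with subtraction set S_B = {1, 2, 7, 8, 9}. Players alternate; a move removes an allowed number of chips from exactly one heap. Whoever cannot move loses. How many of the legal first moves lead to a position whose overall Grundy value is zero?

3

Heap A, S = {1, 3, 4, 8, 9}:
n :  0  1  2  3  4  5  6  7  8  9 10 11 12 13 14 15 16 17 18 19 20 21 22 23 24 25 26
G :  0  1  0  1  2  3  2  0  1  4  3  2  0  1  0  1  2  3  2  0  1  4  3  2  0  1  0
G_A(26) = 0.
Heap B, S = {1, 2, 7, 8, 9}:
G(0) = 0
G(1) = mex{0} = 1
G(2) = mex{1,0} = 2
G(3) = mex{2,1} = 0
G(4) = mex{0,2} = 1
G(5) = mex{1,0} = 2
G(6) = mex{2,1} = 0
G(7) = mex{0,2,0} = 1
G(8) = mex{1,0,1,0} = 2
G(9) = mex{2,1,2,1,0} = 3
G(10) = mex{3,2,0,2,1} = 4
G(11) = mex{4,3,1,0,2} = 5
G(12) = mex{5,4,2,1,0} = 3
G(13) = mex{3,5,0,2,1} = 4
G(14) = mex{4,3,1,0,2} = 5
G(15) = mex{5,4,2,1,0} = 3
G(16) = mex{3,5,3,2,1} = 0
G(17) = mex{0,3,4,3,2} = 1
G(18) = mex{1,0,5,4,3} = 2
G(19) = mex{2,1,3,5,4} = 0
G(20) = mex{0,2,4,3,5} = 1
G(21) = mex{1,0,5,4,3} = 2
G(22) = mex{2,1,3,5,4} = 0
G(23) = mex{0,2,0,3,5} = 1
G(24) = mex{1,0,1,0,3} = 2
G(25) = mex{2,1,2,1,0} = 3
G_B(25) = 3.
Combined Grundy value = 0 ⊕ 3 = 3.
A winning move leaves total XOR = 0, i.e. changes one component's Grundy value g to g ⊕ X where X is the current total.
Heap A: need g' = 0⊕3 = 3. Options: 26−1→G=1, 26−3→G=2, 26−4→G=3, 26−8→G=2, 26−9→G=3. Hits: 2.
Heap B: need g' = 3⊕3 = 0. Options: 25−1→G=2, 25−2→G=1, 25−7→G=2, 25−8→G=1, 25−9→G=0. Hits: 1.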